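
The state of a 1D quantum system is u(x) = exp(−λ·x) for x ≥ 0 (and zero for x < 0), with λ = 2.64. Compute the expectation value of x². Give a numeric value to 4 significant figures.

0.07174

⟨x²⟩ = ∫ x²·|u|² dx / ∫|u|² dx (integrals over the domain).
Every integrand reduces to terms xʲ·e^(−2λx) on [0, ∞); use ∫₀^∞ xʲ·e^(−2λx) dx = j!/(2λ)^(j+1).
State is unnormalized: ∫|u|² dx = 0.18939, and ∫u*·x²·u dx = 0.013587, so ⟨x²⟩ = 0.013587 / 0.18939.
⟨x²⟩ = 0.071740.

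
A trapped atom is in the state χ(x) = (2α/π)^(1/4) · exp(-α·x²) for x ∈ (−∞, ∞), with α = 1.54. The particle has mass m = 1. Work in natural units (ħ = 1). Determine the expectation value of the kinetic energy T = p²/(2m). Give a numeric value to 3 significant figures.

0.770

T = −(ħ²/2m) d²/dx², so ⟨T⟩ = −(ħ²/2m) ∫ χ*·χ'' dx; with m = 1.
Gaussian moments: ∫x^(2j)·e^(−2αx²) dx = (2j−1)!!/(4α)^j · √(π/(2α)), odd powers integrate to 0; here √(π/(2α)) = 1.0099. Derivatives: d/dx e^(−αx²) = −2αx·e^(−αx²), d²/dx² e^(−αx²) = (4α²x² − 2α)·e^(−αx²).
⟨T⟩ = 0.77000.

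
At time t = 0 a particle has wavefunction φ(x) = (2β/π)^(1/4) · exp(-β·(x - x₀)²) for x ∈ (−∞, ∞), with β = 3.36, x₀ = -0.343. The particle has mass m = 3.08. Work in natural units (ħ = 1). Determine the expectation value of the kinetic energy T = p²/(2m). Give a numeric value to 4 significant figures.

T = −(ħ²/2m) d²/dx², so ⟨T⟩ = −(ħ²/2m) ∫ φ*·φ'' dx; with m = 3.08.
Gaussian moments (u = x − x₀): ∫u^(2j)·e^(−2βu²) du = (2j−1)!!/(4β)^j · √(π/(2β)), odd powers integrate to 0; here √(π/(2β)) = 0.68374. Derivatives: d/dx e^(−βu²) = −2βu·e^(−βu²), d²/dx² e^(−βu²) = (4β²u² − 2β)·e^(−βu²).
⟨T⟩ = 0.54545.

0.5455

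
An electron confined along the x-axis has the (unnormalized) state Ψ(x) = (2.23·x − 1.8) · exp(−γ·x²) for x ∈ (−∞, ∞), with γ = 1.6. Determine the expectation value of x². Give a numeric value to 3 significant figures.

0.217

⟨x²⟩ = ∫ x²·|Ψ|² dx / ∫|Ψ|² dx (integrals over the domain).
Expand each integrand as polynomial × e^(−2γx²) and use ∫x^(2j)·e^(−2γx²) dx = (2j−1)!!/(4γ)^j · √(π/(2γ)), odd powers → 0; here √(π/(2γ)) = 0.99083.
State is unnormalized: ∫|Ψ|² dx = 3.9802, and ∫Ψ*·x²·Ψ dx = 0.86250, so ⟨x²⟩ = 0.86250 / 3.9802.
⟨x²⟩ = 0.21670.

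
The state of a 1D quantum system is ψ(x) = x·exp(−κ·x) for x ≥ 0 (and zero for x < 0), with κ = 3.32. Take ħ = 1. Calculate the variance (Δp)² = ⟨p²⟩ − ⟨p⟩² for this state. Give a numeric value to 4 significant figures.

Compute ⟨p⟩ and ⟨p²⟩ separately; (Δp)² = ⟨p²⟩ − ⟨p⟩².
Differentiate x·exp(−κ·x) with the product rule; every integrand then reduces to terms xʲ·e^(−2κx) on [0, ∞), with ∫₀^∞ xʲ·e^(−2κx) dx = j!/(2κ)^(j+1).
Normalization: ∫|ψ|² dx = 0.0068317.
⟨p⟩ = 0.0000 and ⟨p²⟩ = 11.022.
(Δp)² = 11.022 − (0.0000)² = 11.022.

11.02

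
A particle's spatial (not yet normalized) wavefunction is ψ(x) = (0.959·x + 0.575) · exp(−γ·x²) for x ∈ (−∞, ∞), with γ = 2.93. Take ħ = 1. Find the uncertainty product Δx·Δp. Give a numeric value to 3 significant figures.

Δx = √(⟨x²⟩−⟨x⟩²), Δp = √(⟨p²⟩−⟨p⟩²).
Expand each integrand as polynomial × e^(−2γx²) and use ∫x^(2j)·e^(−2γx²) dx = (2j−1)!!/(4γ)^j · √(π/(2γ)), odd powers → 0; here √(π/(2γ)) = 0.73219. Differentiate with the product rule, d/dx e^(−γx²) = −2γx·e^(−γx²).
Normalization: ∫|ψ|² dx = 0.29954.
⟨x⟩ = 0.23002, ⟨x²⟩ = 0.11806 ⇒ Δx = 0.25524.
⟨p⟩ = 0.0000, ⟨p²⟩ = 4.0540 ⇒ Δp = 2.0135.
Δx·Δp = 0.51392.

0.514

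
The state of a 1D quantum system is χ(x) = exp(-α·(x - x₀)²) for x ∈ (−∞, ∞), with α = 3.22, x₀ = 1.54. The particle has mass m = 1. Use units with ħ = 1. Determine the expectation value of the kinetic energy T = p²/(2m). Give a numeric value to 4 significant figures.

T = −(ħ²/2m) d²/dx², so ⟨T⟩ = −(ħ²/2m) ∫ χ*·χ'' dx / ∫|χ|² dx; with m = 1.
Gaussian moments (u = x − x₀): ∫u^(2j)·e^(−2αu²) du = (2j−1)!!/(4α)^j · √(π/(2α)), odd powers integrate to 0; here √(π/(2α)) = 0.69844. Derivatives: d/dx e^(−αu²) = −2αu·e^(−αu²), d²/dx² e^(−αu²) = (4α²u² − 2α)·e^(−αu²).
State is unnormalized: ∫|χ|² dx = 0.69844, and ∫χ*·(−ħ²/2m · χ'') dx = 1.1245, so ⟨T⟩ = 1.1245 / 0.69844.
⟨T⟩ = 1.6100.

1.610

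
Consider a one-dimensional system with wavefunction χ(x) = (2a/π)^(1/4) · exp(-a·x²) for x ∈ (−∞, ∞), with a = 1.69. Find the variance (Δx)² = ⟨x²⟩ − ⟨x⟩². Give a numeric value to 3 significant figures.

Compute ⟨x⟩ and ⟨x²⟩ separately, then (Δx)² = ⟨x²⟩ − ⟨x⟩².
Gaussian moments: ∫x^(2j)·e^(−2ax²) dx = (2j−1)!!/(4a)^j · √(π/(2a)), odd powers integrate to 0; here √(π/(2a)) = 0.96409.
⟨x⟩ = 0.0000 and ⟨x²⟩ = 0.14793.
(Δx)² = 0.14793 − (0.0000)² = 0.14793.

0.148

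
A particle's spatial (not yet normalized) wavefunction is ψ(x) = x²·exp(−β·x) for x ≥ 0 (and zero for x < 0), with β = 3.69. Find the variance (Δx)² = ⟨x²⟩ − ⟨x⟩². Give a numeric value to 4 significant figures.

0.09180

Compute ⟨x⟩ and ⟨x²⟩ separately, then (Δx)² = ⟨x²⟩ − ⟨x⟩².
Every integrand reduces to terms xʲ·e^(−2βx) on [0, ∞); use ∫₀^∞ xʲ·e^(−2βx) dx = j!/(2β)^(j+1).
Normalization: ∫|ψ|² dx = 0.0010963.
⟨x⟩ = 0.67751 and ⟨x²⟩ = 0.55082.
(Δx)² = 0.55082 − (0.67751)² = 0.091803.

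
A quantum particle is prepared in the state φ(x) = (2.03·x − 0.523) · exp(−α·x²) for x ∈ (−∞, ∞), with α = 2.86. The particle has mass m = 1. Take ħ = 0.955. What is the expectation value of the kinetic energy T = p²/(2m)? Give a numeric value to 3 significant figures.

T = −(ħ²/2m) d²/dx², so ⟨T⟩ = −(ħ²/2m) ∫ φ*·φ'' dx / ∫|φ|² dx; with m = 1.
Expand each integrand as polynomial × e^(−2αx²) and use ∫x^(2j)·e^(−2αx²) dx = (2j−1)!!/(4α)^j · √(π/(2α)), odd powers → 0; here √(π/(2α)) = 0.74110. Differentiate with the product rule, d/dx e^(−αx²) = −2αx·e^(−αx²).
State is unnormalized: ∫|φ|² dx = 0.46967, and ∫φ*·(−ħ²/2m · φ'') dx = 1.3089, so ⟨T⟩ = 1.3089 / 0.46967.
⟨T⟩ = 2.7868.

2.79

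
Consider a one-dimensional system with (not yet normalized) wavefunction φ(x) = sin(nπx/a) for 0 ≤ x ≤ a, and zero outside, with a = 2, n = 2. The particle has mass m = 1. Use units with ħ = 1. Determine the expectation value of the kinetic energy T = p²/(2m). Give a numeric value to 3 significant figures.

T = −(ħ²/2m) d²/dx², so ⟨T⟩ = −(ħ²/2m) ∫ φ*·φ'' dx / ∫|φ|² dx; with m = 1.
d/dx sin(nπx/a) = (nπ/a)·cos(nπx/a) and d²/dx² sin(nπx/a) = −(nπ/a)²·sin(nπx/a); on 0 ≤ x ≤ a, ∫sin²(nπx/a) dx = a/2 and ∫sin(nπx/a)·cos(nπx/a) dx = 0.
State is unnormalized: ∫|φ|² dx = 1.0000, and ∫φ*·(−ħ²/2m · φ'') dx = 4.9348, so ⟨T⟩ = 4.9348 / 1.0000.
⟨T⟩ = 4.9348.

4.93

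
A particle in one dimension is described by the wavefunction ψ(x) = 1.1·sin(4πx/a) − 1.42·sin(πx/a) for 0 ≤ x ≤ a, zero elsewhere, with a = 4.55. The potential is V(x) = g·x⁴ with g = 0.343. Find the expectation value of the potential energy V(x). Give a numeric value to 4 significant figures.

24.89

⟨V⟩ = ∫ V(x)·|ψ|² dx / ∫|ψ|² dx.
On 0 ≤ x ≤ a (j ≠ l): ∫sin²(jπx/a) dx = a/2, ∫sin(jπx/a)·sin(lπx/a) dx = 0; diagonal moments ∫x·sin²(jπx/a) dx = a²/4, ∫x²·sin²(jπx/a) dx = a³·(1/6 − 1/(4j²π²)); cross terms ∫x·sin(jπx/a)·sin(lπx/a) dx = 0 for j + l even and −4jla²/(π²(j² − l²)²) for j + l odd, ∫x²·sin(jπx/a)·sin(lπx/a) dx = (−1)^(j+l)·4jla³/(π²(j² − l²)²); higher powers the same way via product-to-sum and parts.
State is unnormalized: ∫|ψ|² dx = 7.3401, and ∫ψ*·V(x)·ψ dx = 182.67, so ⟨V⟩ = 182.67 / 7.3401.
⟨V⟩ = 24.887.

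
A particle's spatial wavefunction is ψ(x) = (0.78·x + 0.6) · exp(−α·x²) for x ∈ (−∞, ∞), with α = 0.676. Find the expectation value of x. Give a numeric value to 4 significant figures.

⟨x⟩ = ∫ x·|ψ|² dx / ∫|ψ|² dx (integrals over the domain).
Expand each integrand as polynomial × e^(−2αx²) and use ∫x^(2j)·e^(−2αx²) dx = (2j−1)!!/(4α)^j · √(π/(2α)), odd powers → 0; here √(π/(2α)) = 1.5244.
State is unnormalized: ∫|ψ|² dx = 0.89175, and ∫ψ*·x·ψ dx = 0.52766, so ⟨x⟩ = 0.52766 / 0.89175.
⟨x⟩ = 0.59172.

0.5917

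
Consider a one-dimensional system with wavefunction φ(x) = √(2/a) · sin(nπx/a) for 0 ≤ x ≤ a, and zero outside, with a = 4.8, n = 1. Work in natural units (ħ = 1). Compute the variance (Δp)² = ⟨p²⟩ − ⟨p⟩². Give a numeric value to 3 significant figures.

0.428

Compute ⟨p⟩ and ⟨p²⟩ separately; (Δp)² = ⟨p²⟩ − ⟨p⟩².
d/dx sin(nπx/a) = (nπ/a)·cos(nπx/a) and d²/dx² sin(nπx/a) = −(nπ/a)²·sin(nπx/a); on 0 ≤ x ≤ a, ∫sin²(nπx/a) dx = a/2 and ∫sin(nπx/a)·cos(nπx/a) dx = 0.
⟨p⟩ = 0.0000 and ⟨p²⟩ = 0.42837.
(Δp)² = 0.42837 − (0.0000)² = 0.42837.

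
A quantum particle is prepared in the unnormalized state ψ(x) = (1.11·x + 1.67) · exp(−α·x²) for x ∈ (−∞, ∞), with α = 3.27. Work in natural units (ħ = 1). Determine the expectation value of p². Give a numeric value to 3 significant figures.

p² ψ = −ħ² d²ψ/dx²; ⟨p²⟩ = −ħ² ∫ ψ*·ψ'' dx / ∫|ψ|² dx.
Expand each integrand as polynomial × e^(−2αx²) and use ∫x^(2j)·e^(−2αx²) dx = (2j−1)!!/(4α)^j · √(π/(2α)), odd powers → 0; here √(π/(2α)) = 0.69308. Differentiate with the product rule, d/dx e^(−αx²) = −2αx·e^(−αx²).
State is unnormalized: ∫|ψ|² dx = 1.9982, and ∫ψ*·(−ħ² ψ'') dx = 6.9612, so ⟨p²⟩ = 6.9612 / 1.9982.
⟨p²⟩ = 3.4837.

3.48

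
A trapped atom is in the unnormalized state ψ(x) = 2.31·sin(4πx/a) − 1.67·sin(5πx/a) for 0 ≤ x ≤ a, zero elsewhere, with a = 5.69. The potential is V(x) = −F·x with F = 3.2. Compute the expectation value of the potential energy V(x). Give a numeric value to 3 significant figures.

-12.6

⟨V⟩ = ∫ V(x)·|ψ|² dx / ∫|ψ|² dx.
On 0 ≤ x ≤ a (j ≠ l): ∫sin²(jπx/a) dx = a/2, ∫sin(jπx/a)·sin(lπx/a) dx = 0; diagonal moments ∫x·sin²(jπx/a) dx = a²/4, ∫x²·sin²(jπx/a) dx = a³·(1/6 − 1/(4j²π²)); cross terms ∫x·sin(jπx/a)·sin(lπx/a) dx = 0 for j + l even and −4jla²/(π²(j² − l²)²) for j + l odd, ∫x²·sin(jπx/a)·sin(lπx/a) dx = (−1)^(j+l)·4jla³/(π²(j² − l²)²); higher powers the same way via product-to-sum and parts.
State is unnormalized: ∫|ψ|² dx = 23.116, and ∫ψ*·V(x)·ψ dx = -290.44, so ⟨V⟩ = -290.44 / 23.116.
⟨V⟩ = -12.564.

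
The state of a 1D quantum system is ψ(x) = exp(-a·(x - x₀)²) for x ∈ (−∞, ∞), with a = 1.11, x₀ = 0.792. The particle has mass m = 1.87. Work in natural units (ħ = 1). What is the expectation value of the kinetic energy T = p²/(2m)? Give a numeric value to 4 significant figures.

T = −(ħ²/2m) d²/dx², so ⟨T⟩ = −(ħ²/2m) ∫ ψ*·ψ'' dx / ∫|ψ|² dx; with m = 1.87.
Gaussian moments (u = x − x₀): ∫u^(2j)·e^(−2au²) du = (2j−1)!!/(4a)^j · √(π/(2a)), odd powers integrate to 0; here √(π/(2a)) = 1.1896. Derivatives: d/dx e^(−au²) = −2au·e^(−au²), d²/dx² e^(−au²) = (4a²u² − 2a)·e^(−au²).
State is unnormalized: ∫|ψ|² dx = 1.1896, and ∫ψ*·(−ħ²/2m · ψ'') dx = 0.35306, so ⟨T⟩ = 0.35306 / 1.1896.
⟨T⟩ = 0.29679.

0.2968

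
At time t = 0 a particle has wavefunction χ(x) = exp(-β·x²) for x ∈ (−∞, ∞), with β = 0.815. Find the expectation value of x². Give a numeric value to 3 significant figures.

⟨x²⟩ = ∫ x²·|χ|² dx / ∫|χ|² dx (integrals over the domain).
Gaussian moments: ∫x^(2j)·e^(−2βx²) dx = (2j−1)!!/(4β)^j · √(π/(2β)), odd powers integrate to 0; here √(π/(2β)) = 1.3883.
State is unnormalized: ∫|χ|² dx = 1.3883, and ∫χ*·x²·χ dx = 0.42586, so ⟨x²⟩ = 0.42586 / 1.3883.
⟨x²⟩ = 0.30675.

0.307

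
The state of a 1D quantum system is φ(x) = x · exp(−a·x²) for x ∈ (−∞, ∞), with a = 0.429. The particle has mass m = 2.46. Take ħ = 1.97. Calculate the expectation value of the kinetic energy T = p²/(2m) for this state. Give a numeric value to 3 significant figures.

1.02

T = −(ħ²/2m) d²/dx², so ⟨T⟩ = −(ħ²/2m) ∫ φ*·φ'' dx / ∫|φ|² dx; with m = 2.46.
Expand each integrand as polynomial × e^(−2ax²) and use ∫x^(2j)·e^(−2ax²) dx = (2j−1)!!/(4a)^j · √(π/(2a)), odd powers → 0; here √(π/(2a)) = 1.9135. Differentiate with the product rule, d/dx e^(−ax²) = −2ax·e^(−ax²).
State is unnormalized: ∫|φ|² dx = 1.1151, and ∫φ*·(−ħ²/2m · φ'') dx = 1.1320, so ⟨T⟩ = 1.1320 / 1.1151.
⟨T⟩ = 1.0152.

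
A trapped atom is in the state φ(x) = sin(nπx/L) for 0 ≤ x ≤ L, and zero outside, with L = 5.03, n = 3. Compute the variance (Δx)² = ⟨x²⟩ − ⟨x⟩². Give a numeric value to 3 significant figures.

1.97

Compute ⟨x⟩ and ⟨x²⟩ separately, then (Δx)² = ⟨x²⟩ − ⟨x⟩².
With sin²θ = (1 − cos2θ)/2 on 0 ≤ x ≤ L: ∫sin²(nπx/L) dx = L/2, ∫x·sin²(nπx/L) dx = L²/4, ∫x²·sin²(nπx/L) dx = L³·(1/6 − 1/(4n²π²)); higher powers xᵏ the same way, integrating xᵏ·cos(2nπx/L) by parts.
Normalization: ∫|φ|² dx = 2.5150.
⟨x⟩ = 2.5150 and ⟨x²⟩ = 8.2912.
(Δx)² = 8.2912 − (2.5150)² = 1.9660.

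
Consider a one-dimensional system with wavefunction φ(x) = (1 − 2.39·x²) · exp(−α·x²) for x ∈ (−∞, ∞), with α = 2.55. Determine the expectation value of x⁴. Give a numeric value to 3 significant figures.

0.0240

⟨x⁴⟩ = ∫ x⁴·|φ|² dx / ∫|φ|² dx (integrals over the domain).
Expand each integrand as polynomial × e^(−2αx²) and use ∫x^(2j)·e^(−2αx²) dx = (2j−1)!!/(4α)^j · √(π/(2α)), odd powers → 0; here √(π/(2α)) = 0.78486.
State is unnormalized: ∫|φ|² dx = 0.54632, and ∫φ*·x⁴·φ dx = 0.013091, so ⟨x⁴⟩ = 0.013091 / 0.54632.
⟨x⁴⟩ = 0.023963.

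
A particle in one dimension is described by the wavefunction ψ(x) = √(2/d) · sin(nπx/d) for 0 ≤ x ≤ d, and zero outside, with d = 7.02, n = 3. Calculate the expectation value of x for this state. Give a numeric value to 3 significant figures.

3.51

⟨x⟩ = ∫ x·|ψ|² dx (integrals over the domain).
With sin²θ = (1 − cos2θ)/2 on 0 ≤ x ≤ d: ∫sin²(nπx/d) dx = d/2, ∫x·sin²(nπx/d) dx = d²/4, ∫x²·sin²(nπx/d) dx = d³·(1/6 − 1/(4n²π²)); higher powers xᵏ the same way, integrating xᵏ·cos(2nπx/d) by parts.
⟨x⟩ = 3.5100.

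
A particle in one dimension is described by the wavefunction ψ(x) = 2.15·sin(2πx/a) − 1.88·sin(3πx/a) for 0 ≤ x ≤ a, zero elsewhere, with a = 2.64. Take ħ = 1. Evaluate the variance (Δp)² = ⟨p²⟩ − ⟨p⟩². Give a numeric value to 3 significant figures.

8.73

Compute ⟨p⟩ and ⟨p²⟩ separately; (Δp)² = ⟨p²⟩ − ⟨p⟩².
d²/dx² sin(jπx/a) = −(jπ/a)²·sin(jπx/a); on 0 ≤ x ≤ a, ∫sin²(jπx/a) dx = a/2 and ∫sin(jπx/a)·sin(lπx/a) dx = 0 for j ≠ l, so only diagonal terms survive in ∫|ψ|² and ∫ψ·ψ″; ∫ψ·ψ′ dx = [ψ²/2] between the walls = 0.
Normalization: ∫|ψ|² dx = 10.767.
⟨p⟩ = 0.0000 and ⟨p²⟩ = 8.7324.
(Δp)² = 8.7324 − (0.0000)² = 8.7324.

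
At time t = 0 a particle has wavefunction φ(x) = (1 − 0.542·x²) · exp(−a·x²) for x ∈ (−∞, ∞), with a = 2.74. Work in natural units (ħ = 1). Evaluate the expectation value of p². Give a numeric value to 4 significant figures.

p² φ = −ħ² d²φ/dx²; ⟨p²⟩ = −ħ² ∫ φ*·φ'' dx / ∫|φ|² dx.
Expand each integrand as polynomial × e^(−2ax²) and use ∫x^(2j)·e^(−2ax²) dx = (2j−1)!!/(4a)^j · √(π/(2a)), odd powers → 0; here √(π/(2a)) = 0.75715. Differentiate with the product rule, d/dx e^(−ax²) = −2ax·e^(−ax²).
State is unnormalized: ∫|φ|² dx = 0.68782, and ∫φ*·(−ħ² φ'') dx = 2.3153, so ⟨p²⟩ = 2.3153 / 0.68782.
⟨p²⟩ = 3.3661.

3.366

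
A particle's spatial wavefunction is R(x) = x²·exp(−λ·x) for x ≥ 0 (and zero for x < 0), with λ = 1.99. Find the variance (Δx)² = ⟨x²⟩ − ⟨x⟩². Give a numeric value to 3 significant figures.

Compute ⟨x⟩ and ⟨x²⟩ separately, then (Δx)² = ⟨x²⟩ − ⟨x⟩².
Every integrand reduces to terms xʲ·e^(−2λx) on [0, ∞); use ∫₀^∞ xʲ·e^(−2λx) dx = j!/(2λ)^(j+1).
Normalization: ∫|R|² dx = 0.024032.
⟨x⟩ = 1.2563 and ⟨x²⟩ = 1.8939.
(Δx)² = 1.8939 − (1.2563)² = 0.31565.

0.316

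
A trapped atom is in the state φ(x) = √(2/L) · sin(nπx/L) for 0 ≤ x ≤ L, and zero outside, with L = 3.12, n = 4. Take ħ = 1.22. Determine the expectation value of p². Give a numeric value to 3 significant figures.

p² φ = −ħ² d²φ/dx²; ⟨p²⟩ = −ħ² ∫ φ*·φ'' dx.
d/dx sin(nπx/L) = (nπ/L)·cos(nπx/L) and d²/dx² sin(nπx/L) = −(nπ/L)²·sin(nπx/L); on 0 ≤ x ≤ L, ∫sin²(nπx/L) dx = L/2 and ∫sin(nπx/L)·cos(nπx/L) dx = 0.
⟨p²⟩ = 24.145.

24.1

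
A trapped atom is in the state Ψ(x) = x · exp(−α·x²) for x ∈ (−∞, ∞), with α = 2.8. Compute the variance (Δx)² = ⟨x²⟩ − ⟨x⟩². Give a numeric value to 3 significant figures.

Compute ⟨x⟩ and ⟨x²⟩ separately, then (Δx)² = ⟨x²⟩ − ⟨x⟩².
Expand each integrand as polynomial × e^(−2αx²) and use ∫x^(2j)·e^(−2αx²) dx = (2j−1)!!/(4α)^j · √(π/(2α)), odd powers → 0; here √(π/(2α)) = 0.74900.
Normalization: ∫|Ψ|² dx = 0.066875.
⟨x⟩ = 0.0000 and ⟨x²⟩ = 0.26786.
(Δx)² = 0.26786 − (0.0000)² = 0.26786.

0.268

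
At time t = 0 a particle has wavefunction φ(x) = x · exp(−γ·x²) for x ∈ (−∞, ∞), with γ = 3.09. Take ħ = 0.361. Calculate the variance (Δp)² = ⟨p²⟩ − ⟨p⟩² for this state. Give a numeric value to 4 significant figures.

Compute ⟨p⟩ and ⟨p²⟩ separately; (Δp)² = ⟨p²⟩ − ⟨p⟩².
Expand each integrand as polynomial × e^(−2γx²) and use ∫x^(2j)·e^(−2γx²) dx = (2j−1)!!/(4γ)^j · √(π/(2γ)), odd powers → 0; here √(π/(2γ)) = 0.71299. Differentiate with the product rule, d/dx e^(−γx²) = −2γx·e^(−γx²).
Normalization: ∫|φ|² dx = 0.057685.
⟨p⟩ = 0.0000 and ⟨p²⟩ = 1.2081.
(Δp)² = 1.2081 − (0.0000)² = 1.2081.

1.208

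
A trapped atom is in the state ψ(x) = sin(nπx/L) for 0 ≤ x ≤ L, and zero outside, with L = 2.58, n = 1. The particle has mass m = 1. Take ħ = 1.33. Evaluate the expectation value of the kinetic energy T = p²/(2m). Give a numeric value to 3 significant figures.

T = −(ħ²/2m) d²/dx², so ⟨T⟩ = −(ħ²/2m) ∫ ψ*·ψ'' dx / ∫|ψ|² dx; with m = 1.
d/dx sin(nπx/L) = (nπ/L)·cos(nπx/L) and d²/dx² sin(nπx/L) = −(nπ/L)²·sin(nπx/L); on 0 ≤ x ≤ L, ∫sin²(nπx/L) dx = L/2 and ∫sin(nπx/L)·cos(nπx/L) dx = 0.
State is unnormalized: ∫|ψ|² dx = 1.2900, and ∫ψ*·(−ħ²/2m · ψ'') dx = 1.6917, so ⟨T⟩ = 1.6917 / 1.2900.
⟨T⟩ = 1.3114.

1.31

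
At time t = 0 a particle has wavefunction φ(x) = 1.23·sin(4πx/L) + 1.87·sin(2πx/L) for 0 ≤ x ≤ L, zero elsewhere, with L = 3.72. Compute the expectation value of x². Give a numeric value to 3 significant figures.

⟨x²⟩ = ∫ x²·|φ|² dx / ∫|φ|² dx (integrals over the domain).
On 0 ≤ x ≤ L (j ≠ l): ∫sin²(jπx/L) dx = L/2, ∫sin(jπx/L)·sin(lπx/L) dx = 0; diagonal moments ∫x·sin²(jπx/L) dx = L²/4, ∫x²·sin²(jπx/L) dx = L³·(1/6 − 1/(4j²π²)); cross terms ∫x·sin(jπx/L)·sin(lπx/L) dx = 0 for j + l even and −4jlL²/(π²(j² − l²)²) for j + l odd, ∫x²·sin(jπx/L)·sin(lπx/L) dx = (−1)^(j+l)·4jlL³/(π²(j² − l²)²); higher powers the same way via product-to-sum and parts.
State is unnormalized: ∫|φ|² dx = 9.3182, and ∫φ*·x²·φ dx = 47.052, so ⟨x²⟩ = 47.052 / 9.3182.
⟨x²⟩ = 5.0494.

5.05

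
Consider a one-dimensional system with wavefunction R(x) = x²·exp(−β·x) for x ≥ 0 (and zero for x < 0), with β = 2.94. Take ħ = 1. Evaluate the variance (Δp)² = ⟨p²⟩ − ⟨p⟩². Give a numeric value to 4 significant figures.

2.881

Compute ⟨p⟩ and ⟨p²⟩ separately; (Δp)² = ⟨p²⟩ − ⟨p⟩².
Differentiate x²·exp(−β·x) with the product rule; every integrand then reduces to terms xʲ·e^(−2βx) on [0, ∞), with ∫₀^∞ xʲ·e^(−2βx) dx = j!/(2β)^(j+1).
Normalization: ∫|R|² dx = 0.0034145.
⟨p⟩ = 0.0000 and ⟨p²⟩ = 2.8812.
(Δp)² = 2.8812 − (0.0000)² = 2.8812.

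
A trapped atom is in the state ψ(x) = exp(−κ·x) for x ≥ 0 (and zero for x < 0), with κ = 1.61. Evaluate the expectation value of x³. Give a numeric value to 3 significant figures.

⟨x³⟩ = ∫ x³·|ψ|² dx / ∫|ψ|² dx (integrals over the domain).
Every integrand reduces to terms xʲ·e^(−2κx) on [0, ∞); use ∫₀^∞ xʲ·e^(−2κx) dx = j!/(2κ)^(j+1).
State is unnormalized: ∫|ψ|² dx = 0.31056, and ∫ψ*·x³·ψ dx = 0.055812, so ⟨x³⟩ = 0.055812 / 0.31056.
⟨x³⟩ = 0.17971.

0.180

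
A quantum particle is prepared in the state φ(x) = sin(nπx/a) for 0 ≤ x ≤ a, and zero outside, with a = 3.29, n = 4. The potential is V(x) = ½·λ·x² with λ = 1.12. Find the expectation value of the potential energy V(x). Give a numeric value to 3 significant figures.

⟨V⟩ = ∫ V(x)·|φ|² dx / ∫|φ|² dx.
With sin²θ = (1 − cos2θ)/2 on 0 ≤ x ≤ a: ∫sin²(nπx/a) dx = a/2, ∫x·sin²(nπx/a) dx = a²/4, ∫x²·sin²(nπx/a) dx = a³·(1/6 − 1/(4n²π²)); higher powers xᵏ the same way, integrating xᵏ·cos(2nπx/a) by parts.
State is unnormalized: ∫|φ|² dx = 1.6450, and ∫φ*·V(x)·φ dx = 3.2921, so ⟨V⟩ = 3.2921 / 1.6450.
⟨V⟩ = 2.0013.

2.00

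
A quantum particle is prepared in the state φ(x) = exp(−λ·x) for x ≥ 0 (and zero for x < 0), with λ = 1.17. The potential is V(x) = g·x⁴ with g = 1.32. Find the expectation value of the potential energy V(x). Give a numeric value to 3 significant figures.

⟨V⟩ = ∫ V(x)·|φ|² dx / ∫|φ|² dx.
Every integrand reduces to terms xʲ·e^(−2λx) on [0, ∞); use ∫₀^∞ xʲ·e^(−2λx) dx = j!/(2λ)^(j+1).
State is unnormalized: ∫|φ|² dx = 0.42735, and ∫φ*·V(x)·φ dx = 0.45155, so ⟨V⟩ = 0.45155 / 0.42735.
⟨V⟩ = 1.0566.

1.06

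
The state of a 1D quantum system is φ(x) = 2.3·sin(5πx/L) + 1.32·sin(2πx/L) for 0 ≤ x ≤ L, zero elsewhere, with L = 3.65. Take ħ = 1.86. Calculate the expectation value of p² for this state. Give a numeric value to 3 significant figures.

50.7

p² φ = −ħ² d²φ/dx²; ⟨p²⟩ = −ħ² ∫ φ*·φ'' dx / ∫|φ|² dx.
d²/dx² sin(jπx/L) = −(jπ/L)²·sin(jπx/L); on 0 ≤ x ≤ L, ∫sin²(jπx/L) dx = L/2 and ∫sin(jπx/L)·sin(lπx/L) dx = 0 for j ≠ l, so only diagonal terms survive in ∫|φ|² and ∫φ·φ″; ∫φ·φ′ dx = [φ²/2] between the walls = 0.
State is unnormalized: ∫|φ|² dx = 12.834, and ∫φ*·(−ħ² φ'') dx = 651.18, so ⟨p²⟩ = 651.18 / 12.834.
⟨p²⟩ = 50.738.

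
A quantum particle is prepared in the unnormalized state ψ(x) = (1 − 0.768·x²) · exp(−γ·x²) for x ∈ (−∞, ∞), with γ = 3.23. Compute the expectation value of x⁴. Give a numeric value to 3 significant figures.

⟨x⁴⟩ = ∫ x⁴·|ψ|² dx / ∫|ψ|² dx (integrals over the domain).
Expand each integrand as polynomial × e^(−2γx²) and use ∫x^(2j)·e^(−2γx²) dx = (2j−1)!!/(4γ)^j · √(π/(2γ)), odd powers → 0; here √(π/(2γ)) = 0.69736.
State is unnormalized: ∫|ψ|² dx = 0.62185, and ∫ψ*·x⁴·ψ dx = 0.0066330, so ⟨x⁴⟩ = 0.0066330 / 0.62185.
⟨x⁴⟩ = 0.010667.

0.0107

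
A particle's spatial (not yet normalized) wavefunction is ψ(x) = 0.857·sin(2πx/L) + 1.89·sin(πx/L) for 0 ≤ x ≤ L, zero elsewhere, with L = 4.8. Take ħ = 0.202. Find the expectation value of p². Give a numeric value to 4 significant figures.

p² ψ = −ħ² d²ψ/dx²; ⟨p²⟩ = −ħ² ∫ ψ*·ψ'' dx / ∫|ψ|² dx.
d²/dx² sin(jπx/L) = −(jπ/L)²·sin(jπx/L); on 0 ≤ x ≤ L, ∫sin²(jπx/L) dx = L/2 and ∫sin(jπx/L)·sin(lπx/L) dx = 0 for j ≠ l, so only diagonal terms survive in ∫|ψ|² and ∫ψ·ψ″; ∫ψ·ψ′ dx = [ψ²/2] between the walls = 0.
State is unnormalized: ∫|ψ|² dx = 10.336, and ∫ψ*·(−ħ² ψ'') dx = 0.27309, so ⟨p²⟩ = 0.27309 / 10.336.
⟨p²⟩ = 0.026422.

0.02642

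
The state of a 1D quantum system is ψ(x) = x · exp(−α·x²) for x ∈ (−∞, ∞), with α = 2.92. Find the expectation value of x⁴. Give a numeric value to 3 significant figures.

⟨x⁴⟩ = ∫ x⁴·|ψ|² dx / ∫|ψ|² dx (integrals over the domain).
Expand each integrand as polynomial × e^(−2αx²) and use ∫x^(2j)·e^(−2αx²) dx = (2j−1)!!/(4α)^j · √(π/(2α)), odd powers → 0; here √(π/(2α)) = 0.73345.
State is unnormalized: ∫|ψ|² dx = 0.062795, and ∫ψ*·x⁴·ψ dx = 0.0069045, so ⟨x⁴⟩ = 0.0069045 / 0.062795.
⟨x⁴⟩ = 0.10995.

0.110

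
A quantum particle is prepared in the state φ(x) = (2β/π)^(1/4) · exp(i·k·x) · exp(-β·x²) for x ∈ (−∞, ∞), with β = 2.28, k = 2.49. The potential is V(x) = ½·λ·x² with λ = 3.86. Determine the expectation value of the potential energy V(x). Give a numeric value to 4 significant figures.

⟨V⟩ = ∫ V(x)·|φ|² dx.
Gaussian moments: ∫x^(2j)·e^(−2βx²) dx = (2j−1)!!/(4β)^j · √(π/(2β)), odd powers integrate to 0; here √(π/(2β)) = 0.83003.
⟨V⟩ = 0.21162.

0.2116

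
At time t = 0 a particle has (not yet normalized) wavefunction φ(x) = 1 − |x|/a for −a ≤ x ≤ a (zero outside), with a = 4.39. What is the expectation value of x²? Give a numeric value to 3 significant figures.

1.93

⟨x²⟩ = ∫ x²·|φ|² dx / ∫|φ|² dx (integrals over the domain).
φ is even, so ∫ over [−a, a] = 2∫₀ᵃ with φ = 1 − x/a there: ∫₀ᵃ (1 − x/a)² dx = a/3, ∫₀ᵃ x²(1 − x/a)² dx = a³/30, ∫₀ᵃ x⁴(1 − x/a)² dx = a⁵/105.
State is unnormalized: ∫|φ|² dx = 2.9267, and ∫φ*·x²·φ dx = 5.6403, so ⟨x²⟩ = 5.6403 / 2.9267.
⟨x²⟩ = 1.9272.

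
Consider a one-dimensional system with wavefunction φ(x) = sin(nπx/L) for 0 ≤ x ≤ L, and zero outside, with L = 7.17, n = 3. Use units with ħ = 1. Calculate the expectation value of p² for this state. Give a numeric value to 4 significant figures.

p² φ = −ħ² d²φ/dx²; ⟨p²⟩ = −ħ² ∫ φ*·φ'' dx / ∫|φ|² dx.
d/dx sin(nπx/L) = (nπ/L)·cos(nπx/L) and d²/dx² sin(nπx/L) = −(nπ/L)²·sin(nπx/L); on 0 ≤ x ≤ L, ∫sin²(nπx/L) dx = L/2 and ∫sin(nπx/L)·cos(nπx/L) dx = 0.
State is unnormalized: ∫|φ|² dx = 3.5850, and ∫φ*·(−ħ² φ'') dx = 6.1943, so ⟨p²⟩ = 6.1943 / 3.5850.
⟨p²⟩ = 1.7278.

1.728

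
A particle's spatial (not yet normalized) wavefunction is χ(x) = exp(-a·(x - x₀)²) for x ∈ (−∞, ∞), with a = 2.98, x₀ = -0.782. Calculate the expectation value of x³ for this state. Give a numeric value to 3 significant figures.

-0.675

⟨x³⟩ = ∫ x³·|χ|² dx / ∫|χ|² dx (integrals over the domain).
Gaussian moments (u = x − x₀): ∫u^(2j)·e^(−2au²) du = (2j−1)!!/(4a)^j · √(π/(2a)), odd powers integrate to 0; here √(π/(2a)) = 0.72603.
State is unnormalized: ∫|χ|² dx = 0.72603, and ∫χ*·x³·χ dx = -0.49008, so ⟨x³⟩ = -0.49008 / 0.72603.
⟨x³⟩ = -0.67502.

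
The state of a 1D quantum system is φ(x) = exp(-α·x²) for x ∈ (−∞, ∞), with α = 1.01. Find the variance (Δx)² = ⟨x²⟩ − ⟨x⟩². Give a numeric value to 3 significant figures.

Compute ⟨x⟩ and ⟨x²⟩ separately, then (Δx)² = ⟨x²⟩ − ⟨x⟩².
Gaussian moments: ∫x^(2j)·e^(−2αx²) dx = (2j−1)!!/(4α)^j · √(π/(2α)), odd powers integrate to 0; here √(π/(2α)) = 1.2471.
Normalization: ∫|φ|² dx = 1.2471.
⟨x⟩ = 0.0000 and ⟨x²⟩ = 0.24752.
(Δx)² = 0.24752 − (0.0000)² = 0.24752.

0.248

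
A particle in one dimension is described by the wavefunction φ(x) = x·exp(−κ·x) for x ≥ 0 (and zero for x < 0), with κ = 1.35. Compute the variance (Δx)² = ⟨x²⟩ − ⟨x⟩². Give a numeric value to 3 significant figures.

0.412

Compute ⟨x⟩ and ⟨x²⟩ separately, then (Δx)² = ⟨x²⟩ − ⟨x⟩².
Every integrand reduces to terms xʲ·e^(−2κx) on [0, ∞); use ∫₀^∞ xʲ·e^(−2κx) dx = j!/(2κ)^(j+1).
Normalization: ∫|φ|² dx = 0.10161.
⟨x⟩ = 1.1111 and ⟨x²⟩ = 1.6461.
(Δx)² = 1.6461 − (1.1111)² = 0.41152.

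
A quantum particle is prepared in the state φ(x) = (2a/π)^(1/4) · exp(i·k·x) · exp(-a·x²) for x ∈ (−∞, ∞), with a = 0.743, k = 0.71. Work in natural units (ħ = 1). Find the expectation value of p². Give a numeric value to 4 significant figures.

1.247

p² φ = −ħ² d²φ/dx²; ⟨p²⟩ = −ħ² ∫ φ*·φ'' dx.
Gaussian moments: ∫x^(2j)·e^(−2ax²) dx = (2j−1)!!/(4a)^j · √(π/(2a)), odd powers integrate to 0; here √(π/(2a)) = 1.4540. Derivatives: φ′ = (ik − 2ax)·φ, φ″ = ((ik − 2ax)² − 2a)·φ; the odd-in-x pieces drop out.
⟨p²⟩ = 1.2471.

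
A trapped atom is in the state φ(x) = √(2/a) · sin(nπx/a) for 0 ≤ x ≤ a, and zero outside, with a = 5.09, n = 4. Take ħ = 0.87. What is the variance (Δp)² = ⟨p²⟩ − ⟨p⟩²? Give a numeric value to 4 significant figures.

Compute ⟨p⟩ and ⟨p²⟩ separately; (Δp)² = ⟨p²⟩ − ⟨p⟩².
d/dx sin(nπx/a) = (nπ/a)·cos(nπx/a) and d²/dx² sin(nπx/a) = −(nπ/a)²·sin(nπx/a); on 0 ≤ x ≤ a, ∫sin²(nπx/a) dx = a/2 and ∫sin(nπx/a)·cos(nπx/a) dx = 0.
⟨p⟩ = 0.0000 and ⟨p²⟩ = 4.6134.
(Δp)² = 4.6134 − (0.0000)² = 4.6134.

4.613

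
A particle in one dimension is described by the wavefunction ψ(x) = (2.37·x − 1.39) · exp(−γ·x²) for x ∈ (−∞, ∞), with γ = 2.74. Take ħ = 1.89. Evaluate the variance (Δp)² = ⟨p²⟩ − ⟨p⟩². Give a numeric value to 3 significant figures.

Compute ⟨p⟩ and ⟨p²⟩ separately; (Δp)² = ⟨p²⟩ − ⟨p⟩².
Expand each integrand as polynomial × e^(−2γx²) and use ∫x^(2j)·e^(−2γx²) dx = (2j−1)!!/(4γ)^j · √(π/(2γ)), odd powers → 0; here √(π/(2γ)) = 0.75715. Differentiate with the product rule, d/dx e^(−γx²) = −2γx·e^(−γx²).
Normalization: ∫|ψ|² dx = 1.8509.
⟨p⟩ = 0.0000 and ⟨p²⟩ = 13.891.
(Δp)² = 13.891 − (0.0000)² = 13.891.

13.9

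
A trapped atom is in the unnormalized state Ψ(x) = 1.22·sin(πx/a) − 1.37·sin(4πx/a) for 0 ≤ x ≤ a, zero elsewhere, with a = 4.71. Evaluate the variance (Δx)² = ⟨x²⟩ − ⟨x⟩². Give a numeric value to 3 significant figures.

Compute ⟨x⟩ and ⟨x²⟩ separately, then (Δx)² = ⟨x²⟩ − ⟨x⟩².
On 0 ≤ x ≤ a (j ≠ l): ∫sin²(jπx/a) dx = a/2, ∫sin(jπx/a)·sin(lπx/a) dx = 0; diagonal moments ∫x·sin²(jπx/a) dx = a²/4, ∫x²·sin²(jπx/a) dx = a³·(1/6 − 1/(4j²π²)); cross terms ∫x·sin(jπx/a)·sin(lπx/a) dx = 0 for j + l even and −4jla²/(π²(j² − l²)²) for j + l odd, ∫x²·sin(jπx/a)·sin(lπx/a) dx = (−1)^(j+l)·4jla³/(π²(j² − l²)²); higher powers the same way via product-to-sum and parts.
Normalization: ∫|Ψ|² dx = 7.9253.
⟨x⟩ = 2.4224 and ⟨x²⟩ = 7.1760.
(Δx)² = 7.1760 − (2.4224)² = 1.3079.

1.31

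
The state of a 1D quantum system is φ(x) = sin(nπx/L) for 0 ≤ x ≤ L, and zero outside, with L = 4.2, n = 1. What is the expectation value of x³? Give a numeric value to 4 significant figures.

12.89

⟨x³⟩ = ∫ x³·|φ|² dx / ∫|φ|² dx (integrals over the domain).
With sin²θ = (1 − cos2θ)/2 on 0 ≤ x ≤ L: ∫sin²(nπx/L) dx = L/2, ∫x·sin²(nπx/L) dx = L²/4, ∫x²·sin²(nπx/L) dx = L³·(1/6 − 1/(4n²π²)); higher powers xᵏ the same way, integrating xᵏ·cos(2nπx/L) by parts.
State is unnormalized: ∫|φ|² dx = 2.1000, and ∫φ*·x³·φ dx = 27.073, so ⟨x³⟩ = 27.073 / 2.1000.
⟨x³⟩ = 12.892.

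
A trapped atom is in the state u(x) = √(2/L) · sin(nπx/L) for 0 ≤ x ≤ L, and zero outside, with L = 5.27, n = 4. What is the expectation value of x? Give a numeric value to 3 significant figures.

⟨x⟩ = ∫ x·|u|² dx (integrals over the domain).
With sin²θ = (1 − cos2θ)/2 on 0 ≤ x ≤ L: ∫sin²(nπx/L) dx = L/2, ∫x·sin²(nπx/L) dx = L²/4, ∫x²·sin²(nπx/L) dx = L³·(1/6 − 1/(4n²π²)); higher powers xᵏ the same way, integrating xᵏ·cos(2nπx/L) by parts.
⟨x⟩ = 2.6350.

2.64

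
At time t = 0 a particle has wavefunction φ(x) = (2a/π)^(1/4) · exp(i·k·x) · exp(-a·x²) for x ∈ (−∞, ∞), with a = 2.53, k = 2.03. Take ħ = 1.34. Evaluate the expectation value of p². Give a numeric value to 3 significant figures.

p² φ = −ħ² d²φ/dx²; ⟨p²⟩ = −ħ² ∫ φ*·φ'' dx.
Gaussian moments: ∫x^(2j)·e^(−2ax²) dx = (2j−1)!!/(4a)^j · √(π/(2a)), odd powers integrate to 0; here √(π/(2a)) = 0.78795. Derivatives: φ′ = (ik − 2ax)·φ, φ″ = ((ik − 2ax)² − 2a)·φ; the odd-in-x pieces drop out.
⟨p²⟩ = 11.942.

11.9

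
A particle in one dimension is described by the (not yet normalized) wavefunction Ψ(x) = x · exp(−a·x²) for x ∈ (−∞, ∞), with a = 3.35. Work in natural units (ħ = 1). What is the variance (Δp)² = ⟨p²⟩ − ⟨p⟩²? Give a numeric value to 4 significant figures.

Compute ⟨p⟩ and ⟨p²⟩ separately; (Δp)² = ⟨p²⟩ − ⟨p⟩².
Expand each integrand as polynomial × e^(−2ax²) and use ∫x^(2j)·e^(−2ax²) dx = (2j−1)!!/(4a)^j · √(π/(2a)), odd powers → 0; here √(π/(2a)) = 0.68476. Differentiate with the product rule, d/dx e^(−ax²) = −2ax·e^(−ax²).
Normalization: ∫|Ψ|² dx = 0.051101.
⟨p⟩ = 0.0000 and ⟨p²⟩ = 10.050.
(Δp)² = 10.050 − (0.0000)² = 10.050.

10.05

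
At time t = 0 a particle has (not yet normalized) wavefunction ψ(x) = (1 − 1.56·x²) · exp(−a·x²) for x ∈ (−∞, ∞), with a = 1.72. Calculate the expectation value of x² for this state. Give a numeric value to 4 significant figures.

⟨x²⟩ = ∫ x²·|ψ|² dx / ∫|ψ|² dx (integrals over the domain).
Expand each integrand as polynomial × e^(−2ax²) and use ∫x^(2j)·e^(−2ax²) dx = (2j−1)!!/(4a)^j · √(π/(2a)), odd powers → 0; here √(π/(2a)) = 0.95564.
State is unnormalized: ∫|ψ|² dx = 0.66967, and ∫ψ*·x²·ψ dx = 0.057051, so ⟨x²⟩ = 0.057051 / 0.66967.
⟨x²⟩ = 0.085193.

0.08519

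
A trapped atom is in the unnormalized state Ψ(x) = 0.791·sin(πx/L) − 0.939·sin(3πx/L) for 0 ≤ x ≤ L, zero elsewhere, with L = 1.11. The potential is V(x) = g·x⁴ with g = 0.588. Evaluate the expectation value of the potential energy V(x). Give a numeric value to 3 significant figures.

⟨V⟩ = ∫ V(x)·|Ψ|² dx / ∫|Ψ|² dx.
On 0 ≤ x ≤ L (j ≠ l): ∫sin²(jπx/L) dx = L/2, ∫sin(jπx/L)·sin(lπx/L) dx = 0; diagonal moments ∫x·sin²(jπx/L) dx = L²/4, ∫x²·sin²(jπx/L) dx = L³·(1/6 − 1/(4j²π²)); cross terms ∫x·sin(jπx/L)·sin(lπx/L) dx = 0 for j + l even and −4jlL²/(π²(j² − l²)²) for j + l odd, ∫x²·sin(jπx/L)·sin(lπx/L) dx = (−1)^(j+l)·4jlL³/(π²(j² − l²)²); higher powers the same way via product-to-sum and parts.
State is unnormalized: ∫|Ψ|² dx = 0.83661, and ∫Ψ*·V(x)·Ψ dx = 0.072589, so ⟨V⟩ = 0.072589 / 0.83661.
⟨V⟩ = 0.086765.

0.0868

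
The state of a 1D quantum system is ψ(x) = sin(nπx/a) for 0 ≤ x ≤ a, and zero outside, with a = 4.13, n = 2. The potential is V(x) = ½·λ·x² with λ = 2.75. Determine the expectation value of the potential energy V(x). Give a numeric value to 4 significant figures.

7.521

⟨V⟩ = ∫ V(x)·|ψ|² dx / ∫|ψ|² dx.
With sin²θ = (1 − cos2θ)/2 on 0 ≤ x ≤ a: ∫sin²(nπx/a) dx = a/2, ∫x·sin²(nπx/a) dx = a²/4, ∫x²·sin²(nπx/a) dx = a³·(1/6 − 1/(4n²π²)); higher powers xᵏ the same way, integrating xᵏ·cos(2nπx/a) by parts.
State is unnormalized: ∫|ψ|² dx = 2.0650, and ∫ψ*·V(x)·ψ dx = 15.530, so ⟨V⟩ = 15.530 / 2.0650.
⟨V⟩ = 7.5207.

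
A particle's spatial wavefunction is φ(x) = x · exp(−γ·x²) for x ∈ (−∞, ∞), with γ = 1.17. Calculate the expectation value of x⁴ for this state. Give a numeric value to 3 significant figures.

0.685

⟨x⁴⟩ = ∫ x⁴·|φ|² dx / ∫|φ|² dx (integrals over the domain).
Expand each integrand as polynomial × e^(−2γx²) and use ∫x^(2j)·e^(−2γx²) dx = (2j−1)!!/(4γ)^j · √(π/(2γ)), odd powers → 0; here √(π/(2γ)) = 1.1587.
State is unnormalized: ∫|φ|² dx = 0.24758, and ∫φ*·x⁴·φ dx = 0.16956, so ⟨x⁴⟩ = 0.16956 / 0.24758.
⟨x⁴⟩ = 0.68486.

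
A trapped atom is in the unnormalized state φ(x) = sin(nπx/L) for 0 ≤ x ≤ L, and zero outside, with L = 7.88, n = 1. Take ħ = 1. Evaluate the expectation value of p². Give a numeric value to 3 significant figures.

0.159

p² φ = −ħ² d²φ/dx²; ⟨p²⟩ = −ħ² ∫ φ*·φ'' dx / ∫|φ|² dx.
d/dx sin(nπx/L) = (nπ/L)·cos(nπx/L) and d²/dx² sin(nπx/L) = −(nπ/L)²·sin(nπx/L); on 0 ≤ x ≤ L, ∫sin²(nπx/L) dx = L/2 and ∫sin(nπx/L)·cos(nπx/L) dx = 0.
State is unnormalized: ∫|φ|² dx = 3.9400, and ∫φ*·(−ħ² φ'') dx = 0.62624, so ⟨p²⟩ = 0.62624 / 3.9400.
⟨p²⟩ = 0.15895.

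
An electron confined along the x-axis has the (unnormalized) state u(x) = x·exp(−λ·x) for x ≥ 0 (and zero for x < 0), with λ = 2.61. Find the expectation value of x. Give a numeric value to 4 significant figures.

⟨x⟩ = ∫ x·|u|² dx / ∫|u|² dx (integrals over the domain).
Every integrand reduces to terms xʲ·e^(−2λx) on [0, ∞); use ∫₀^∞ xʲ·e^(−2λx) dx = j!/(2λ)^(j+1).
State is unnormalized: ∫|u|² dx = 0.014061, and ∫u*·x·u dx = 0.0080811, so ⟨x⟩ = 0.0080811 / 0.014061.
⟨x⟩ = 0.57471.

0.5747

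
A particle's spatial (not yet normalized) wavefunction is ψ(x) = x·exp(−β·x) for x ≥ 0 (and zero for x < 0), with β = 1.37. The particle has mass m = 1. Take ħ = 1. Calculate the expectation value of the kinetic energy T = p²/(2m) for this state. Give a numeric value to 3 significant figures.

T = −(ħ²/2m) d²/dx², so ⟨T⟩ = −(ħ²/2m) ∫ ψ*·ψ'' dx / ∫|ψ|² dx; with m = 1.
Differentiate x·exp(−β·x) with the product rule; every integrand then reduces to terms xʲ·e^(−2βx) on [0, ∞), with ∫₀^∞ xʲ·e^(−2βx) dx = j!/(2β)^(j+1).
State is unnormalized: ∫|ψ|² dx = 0.097225, and ∫ψ*·(−ħ²/2m · ψ'') dx = 0.091241, so ⟨T⟩ = 0.091241 / 0.097225.
⟨T⟩ = 0.93845.

0.938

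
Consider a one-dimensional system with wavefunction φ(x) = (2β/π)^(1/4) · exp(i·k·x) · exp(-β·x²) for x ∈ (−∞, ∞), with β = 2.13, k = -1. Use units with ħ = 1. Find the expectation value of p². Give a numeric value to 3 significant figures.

3.13

p² φ = −ħ² d²φ/dx²; ⟨p²⟩ = −ħ² ∫ φ*·φ'' dx.
Gaussian moments: ∫x^(2j)·e^(−2βx²) dx = (2j−1)!!/(4β)^j · √(π/(2β)), odd powers integrate to 0; here √(π/(2β)) = 0.85876. Derivatives: φ′ = (ik − 2βx)·φ, φ″ = ((ik − 2βx)² − 2β)·φ; the odd-in-x pieces drop out.
⟨p²⟩ = 3.1300.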